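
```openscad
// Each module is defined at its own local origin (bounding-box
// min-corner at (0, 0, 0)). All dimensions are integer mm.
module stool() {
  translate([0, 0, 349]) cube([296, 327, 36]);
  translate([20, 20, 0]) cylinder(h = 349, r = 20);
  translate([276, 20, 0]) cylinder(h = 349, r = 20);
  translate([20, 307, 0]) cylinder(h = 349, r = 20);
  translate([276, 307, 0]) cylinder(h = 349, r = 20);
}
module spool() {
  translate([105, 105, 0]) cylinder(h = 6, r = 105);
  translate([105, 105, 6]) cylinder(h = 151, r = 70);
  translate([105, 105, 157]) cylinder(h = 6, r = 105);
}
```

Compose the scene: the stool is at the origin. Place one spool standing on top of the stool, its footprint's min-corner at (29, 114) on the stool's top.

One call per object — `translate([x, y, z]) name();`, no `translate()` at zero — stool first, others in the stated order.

stool();
translate([29, 114, 385]) spool();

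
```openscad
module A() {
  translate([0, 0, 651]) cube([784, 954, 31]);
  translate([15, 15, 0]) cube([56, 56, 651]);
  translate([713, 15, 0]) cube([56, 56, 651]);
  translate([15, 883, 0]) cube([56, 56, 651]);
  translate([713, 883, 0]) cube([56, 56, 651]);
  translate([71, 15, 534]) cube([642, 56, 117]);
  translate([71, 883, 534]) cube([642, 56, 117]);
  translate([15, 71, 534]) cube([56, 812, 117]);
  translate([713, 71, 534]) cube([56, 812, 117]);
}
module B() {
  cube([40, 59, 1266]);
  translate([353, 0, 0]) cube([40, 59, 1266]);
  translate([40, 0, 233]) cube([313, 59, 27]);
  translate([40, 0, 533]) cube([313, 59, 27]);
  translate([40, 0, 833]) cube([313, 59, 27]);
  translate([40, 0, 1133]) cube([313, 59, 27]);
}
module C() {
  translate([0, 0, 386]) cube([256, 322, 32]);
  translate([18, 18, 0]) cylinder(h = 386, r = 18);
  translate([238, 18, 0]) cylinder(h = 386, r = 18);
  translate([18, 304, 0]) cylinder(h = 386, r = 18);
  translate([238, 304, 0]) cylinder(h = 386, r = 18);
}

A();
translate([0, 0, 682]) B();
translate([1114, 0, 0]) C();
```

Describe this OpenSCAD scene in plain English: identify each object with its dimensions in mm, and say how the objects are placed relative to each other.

A is a rectangular dining table. The top is 784×954×31 mm with its upper surface at z = 682 mm. It stands on four 56×56 mm square legs, each inset 15 mm from the nearest pair of top edges, running from the floor to the underside of the top. Four apron rails, 56 mm thick and 117 mm tall, run between adjacent legs with their top edges flush with the underside of the top and their outer faces flush with the legs' outer faces.

B is a wooden ladder with two side rails of 40×59 mm section and 1266 mm height, set 393 mm apart overall. Between them run 4 rectangular rungs (59 mm deep, 27 mm thick), front faces flush with the rails' −y face. The bottom of the first rung is 233 mm above the floor and each subsequent rung is 300 mm higher than the one below.

C is a four-legged stool. The seat is a 256×322×32 mm slab whose top surface is at z = 418 mm; four round legs, each 36 mm in diameter, run from the floor (z = 0) to the underside of the seat, each leg's axis is inset half a diameter from the nearest pair of seat edges (so the leg's bounding box is flush with the corner).

The ladder is on top of the table. The stool is on the floor beside the table on its +x side.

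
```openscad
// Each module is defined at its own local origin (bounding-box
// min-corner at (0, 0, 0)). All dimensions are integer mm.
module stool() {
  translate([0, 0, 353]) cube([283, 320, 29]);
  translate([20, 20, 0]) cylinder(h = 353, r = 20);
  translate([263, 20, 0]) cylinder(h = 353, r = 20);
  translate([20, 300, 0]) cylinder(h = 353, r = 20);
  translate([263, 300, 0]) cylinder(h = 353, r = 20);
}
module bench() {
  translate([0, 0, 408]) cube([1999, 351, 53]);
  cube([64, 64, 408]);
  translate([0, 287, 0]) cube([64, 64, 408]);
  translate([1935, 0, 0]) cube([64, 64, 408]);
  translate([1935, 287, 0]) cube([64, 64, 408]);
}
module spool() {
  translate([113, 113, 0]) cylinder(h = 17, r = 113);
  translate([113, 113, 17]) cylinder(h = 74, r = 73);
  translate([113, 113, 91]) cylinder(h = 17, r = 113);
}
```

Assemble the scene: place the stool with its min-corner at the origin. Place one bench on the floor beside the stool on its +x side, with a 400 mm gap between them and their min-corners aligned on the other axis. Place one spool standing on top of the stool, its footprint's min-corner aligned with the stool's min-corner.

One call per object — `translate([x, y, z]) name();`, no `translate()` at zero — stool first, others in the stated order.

stool();
translate([683, 0, 0]) bench();
translate([0, 0, 382]) spool();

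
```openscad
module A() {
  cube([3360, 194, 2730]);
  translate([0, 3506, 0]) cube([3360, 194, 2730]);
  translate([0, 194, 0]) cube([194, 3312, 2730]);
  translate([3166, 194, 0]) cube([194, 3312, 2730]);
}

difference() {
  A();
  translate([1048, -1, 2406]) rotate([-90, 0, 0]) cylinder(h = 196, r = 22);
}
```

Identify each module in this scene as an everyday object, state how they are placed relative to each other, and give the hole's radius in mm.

The subtracted cylinder has r = 22 mm.

A is a house frame. The house frame has a circular hole through its front wall. The hole's radius is 22 mm.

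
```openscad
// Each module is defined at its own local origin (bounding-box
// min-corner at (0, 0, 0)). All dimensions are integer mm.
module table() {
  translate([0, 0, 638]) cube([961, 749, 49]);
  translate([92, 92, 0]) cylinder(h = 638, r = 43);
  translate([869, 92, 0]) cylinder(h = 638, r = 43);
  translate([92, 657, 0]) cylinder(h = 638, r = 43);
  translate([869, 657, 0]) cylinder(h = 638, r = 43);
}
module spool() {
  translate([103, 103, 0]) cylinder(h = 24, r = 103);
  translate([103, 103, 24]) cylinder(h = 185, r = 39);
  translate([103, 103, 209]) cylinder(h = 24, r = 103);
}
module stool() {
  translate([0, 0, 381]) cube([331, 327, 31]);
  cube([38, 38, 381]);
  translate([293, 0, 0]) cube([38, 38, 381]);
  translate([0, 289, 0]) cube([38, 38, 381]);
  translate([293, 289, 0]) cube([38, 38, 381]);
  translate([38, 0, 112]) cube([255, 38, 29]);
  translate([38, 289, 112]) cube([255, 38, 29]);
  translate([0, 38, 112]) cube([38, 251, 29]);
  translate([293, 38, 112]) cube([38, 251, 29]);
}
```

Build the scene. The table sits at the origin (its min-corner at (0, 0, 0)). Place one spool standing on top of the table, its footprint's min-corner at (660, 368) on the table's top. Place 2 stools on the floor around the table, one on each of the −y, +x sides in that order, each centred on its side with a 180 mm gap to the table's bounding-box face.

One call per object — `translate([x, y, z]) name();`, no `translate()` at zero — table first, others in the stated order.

table();
translate([660, 368, 687]) spool();
translate([315, -507, 0]) stool();
translate([1141, 211, 0]) stool();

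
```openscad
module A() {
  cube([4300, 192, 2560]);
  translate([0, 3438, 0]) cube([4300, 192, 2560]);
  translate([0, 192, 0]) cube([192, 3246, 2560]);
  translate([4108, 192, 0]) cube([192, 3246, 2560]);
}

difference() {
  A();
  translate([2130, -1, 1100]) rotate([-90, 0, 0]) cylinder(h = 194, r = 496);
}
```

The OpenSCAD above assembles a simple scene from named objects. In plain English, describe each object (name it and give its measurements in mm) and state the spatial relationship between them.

A is a box-shaped house frame (walls only): outside footprint 4300×3630 mm, wall height 2560 mm, wall thickness 192 mm. The two y-facing walls run the full x-width; the two x-facing walls fit between the inner faces of the y-facing walls.

The house frame has a circular hole of radius 496 mm through its front wall, centred at (x = 2130, z = 1100).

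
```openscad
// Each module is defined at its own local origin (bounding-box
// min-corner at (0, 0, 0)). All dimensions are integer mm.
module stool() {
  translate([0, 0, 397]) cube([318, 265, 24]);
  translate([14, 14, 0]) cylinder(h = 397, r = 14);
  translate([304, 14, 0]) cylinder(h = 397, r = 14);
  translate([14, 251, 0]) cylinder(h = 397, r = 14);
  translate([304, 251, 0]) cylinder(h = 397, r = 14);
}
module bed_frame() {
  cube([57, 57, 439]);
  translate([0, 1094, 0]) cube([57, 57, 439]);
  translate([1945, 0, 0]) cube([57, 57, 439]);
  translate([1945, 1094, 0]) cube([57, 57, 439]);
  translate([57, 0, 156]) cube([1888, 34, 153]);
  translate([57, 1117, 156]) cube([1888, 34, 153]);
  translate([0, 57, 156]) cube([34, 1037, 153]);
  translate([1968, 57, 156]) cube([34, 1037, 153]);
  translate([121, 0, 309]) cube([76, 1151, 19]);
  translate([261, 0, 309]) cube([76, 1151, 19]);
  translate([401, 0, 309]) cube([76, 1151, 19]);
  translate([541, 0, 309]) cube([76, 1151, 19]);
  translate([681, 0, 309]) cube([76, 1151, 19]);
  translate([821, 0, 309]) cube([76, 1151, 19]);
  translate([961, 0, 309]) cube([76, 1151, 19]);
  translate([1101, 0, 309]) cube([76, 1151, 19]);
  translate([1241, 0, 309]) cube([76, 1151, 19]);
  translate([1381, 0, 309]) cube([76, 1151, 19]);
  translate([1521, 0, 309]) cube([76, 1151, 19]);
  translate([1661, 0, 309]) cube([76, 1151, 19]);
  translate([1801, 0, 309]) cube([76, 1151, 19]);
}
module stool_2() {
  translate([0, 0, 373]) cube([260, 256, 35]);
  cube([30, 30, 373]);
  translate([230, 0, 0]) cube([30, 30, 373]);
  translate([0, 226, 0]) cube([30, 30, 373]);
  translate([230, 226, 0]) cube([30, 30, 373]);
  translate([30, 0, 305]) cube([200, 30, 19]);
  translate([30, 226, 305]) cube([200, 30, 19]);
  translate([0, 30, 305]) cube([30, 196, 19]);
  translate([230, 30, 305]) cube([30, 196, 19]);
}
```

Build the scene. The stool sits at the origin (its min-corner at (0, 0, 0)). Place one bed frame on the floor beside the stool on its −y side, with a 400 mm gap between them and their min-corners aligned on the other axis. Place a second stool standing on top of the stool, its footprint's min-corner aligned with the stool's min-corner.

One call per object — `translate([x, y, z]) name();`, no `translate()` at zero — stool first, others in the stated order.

stool();
translate([0, -1551, 0]) bed_frame();
translate([0, 0, 421]) stool_2();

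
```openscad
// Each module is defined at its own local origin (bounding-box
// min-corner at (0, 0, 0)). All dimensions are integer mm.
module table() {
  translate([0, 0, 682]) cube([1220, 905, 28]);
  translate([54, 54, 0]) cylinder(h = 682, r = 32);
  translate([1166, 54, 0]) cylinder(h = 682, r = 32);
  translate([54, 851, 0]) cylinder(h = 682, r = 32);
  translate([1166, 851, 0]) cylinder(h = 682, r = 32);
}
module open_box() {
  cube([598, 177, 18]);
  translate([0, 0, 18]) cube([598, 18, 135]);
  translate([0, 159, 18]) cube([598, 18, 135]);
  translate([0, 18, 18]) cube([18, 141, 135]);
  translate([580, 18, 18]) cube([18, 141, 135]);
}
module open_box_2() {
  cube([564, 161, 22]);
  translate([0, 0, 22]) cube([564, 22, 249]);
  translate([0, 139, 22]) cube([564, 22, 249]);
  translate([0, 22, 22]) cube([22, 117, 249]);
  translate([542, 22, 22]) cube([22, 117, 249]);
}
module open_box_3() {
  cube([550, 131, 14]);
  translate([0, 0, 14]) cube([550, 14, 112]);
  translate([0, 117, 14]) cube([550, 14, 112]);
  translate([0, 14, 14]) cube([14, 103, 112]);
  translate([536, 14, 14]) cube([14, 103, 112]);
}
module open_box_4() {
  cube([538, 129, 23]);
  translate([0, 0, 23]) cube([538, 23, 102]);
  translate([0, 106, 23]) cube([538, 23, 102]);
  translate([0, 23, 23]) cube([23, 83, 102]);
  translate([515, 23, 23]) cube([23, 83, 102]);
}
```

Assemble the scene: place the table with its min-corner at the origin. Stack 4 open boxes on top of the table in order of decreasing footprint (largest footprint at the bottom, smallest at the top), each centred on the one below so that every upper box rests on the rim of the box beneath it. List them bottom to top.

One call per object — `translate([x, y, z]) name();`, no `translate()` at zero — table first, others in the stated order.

table();
translate([311, 364, 710]) open_box();
translate([328, 372, 863]) open_box_2();
translate([335, 387, 1134]) open_box_3();
translate([341, 388, 1260]) open_box_4();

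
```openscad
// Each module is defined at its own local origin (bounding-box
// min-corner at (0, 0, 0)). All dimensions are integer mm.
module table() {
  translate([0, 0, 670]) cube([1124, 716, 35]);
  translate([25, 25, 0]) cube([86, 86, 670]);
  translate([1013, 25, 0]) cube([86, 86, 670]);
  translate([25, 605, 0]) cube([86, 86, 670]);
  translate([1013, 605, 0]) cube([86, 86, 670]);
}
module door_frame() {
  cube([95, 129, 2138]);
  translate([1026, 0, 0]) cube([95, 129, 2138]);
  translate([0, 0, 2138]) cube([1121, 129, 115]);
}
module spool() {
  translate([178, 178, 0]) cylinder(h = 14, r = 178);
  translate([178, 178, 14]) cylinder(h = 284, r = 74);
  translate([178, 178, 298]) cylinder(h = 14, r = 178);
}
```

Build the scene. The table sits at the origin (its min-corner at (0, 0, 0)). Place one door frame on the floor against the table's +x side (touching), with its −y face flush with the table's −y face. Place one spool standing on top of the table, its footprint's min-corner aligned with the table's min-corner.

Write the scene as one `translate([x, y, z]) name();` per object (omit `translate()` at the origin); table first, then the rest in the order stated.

table();
translate([1124, 0, 0]) door_frame();
translate([0, 0, 705]) spool();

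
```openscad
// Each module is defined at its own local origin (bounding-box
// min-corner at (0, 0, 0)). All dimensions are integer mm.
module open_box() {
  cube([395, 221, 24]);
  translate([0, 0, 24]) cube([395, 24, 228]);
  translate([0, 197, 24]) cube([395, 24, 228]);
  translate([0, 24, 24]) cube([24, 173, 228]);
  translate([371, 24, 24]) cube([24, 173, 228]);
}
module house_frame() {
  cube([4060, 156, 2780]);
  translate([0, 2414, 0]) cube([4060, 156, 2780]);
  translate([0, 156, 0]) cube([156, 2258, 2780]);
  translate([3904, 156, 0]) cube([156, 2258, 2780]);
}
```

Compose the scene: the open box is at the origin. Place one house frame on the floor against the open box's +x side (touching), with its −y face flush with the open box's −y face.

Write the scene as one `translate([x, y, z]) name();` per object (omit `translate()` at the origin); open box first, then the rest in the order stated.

open_box();
translate([395, 0, 0]) house_frame();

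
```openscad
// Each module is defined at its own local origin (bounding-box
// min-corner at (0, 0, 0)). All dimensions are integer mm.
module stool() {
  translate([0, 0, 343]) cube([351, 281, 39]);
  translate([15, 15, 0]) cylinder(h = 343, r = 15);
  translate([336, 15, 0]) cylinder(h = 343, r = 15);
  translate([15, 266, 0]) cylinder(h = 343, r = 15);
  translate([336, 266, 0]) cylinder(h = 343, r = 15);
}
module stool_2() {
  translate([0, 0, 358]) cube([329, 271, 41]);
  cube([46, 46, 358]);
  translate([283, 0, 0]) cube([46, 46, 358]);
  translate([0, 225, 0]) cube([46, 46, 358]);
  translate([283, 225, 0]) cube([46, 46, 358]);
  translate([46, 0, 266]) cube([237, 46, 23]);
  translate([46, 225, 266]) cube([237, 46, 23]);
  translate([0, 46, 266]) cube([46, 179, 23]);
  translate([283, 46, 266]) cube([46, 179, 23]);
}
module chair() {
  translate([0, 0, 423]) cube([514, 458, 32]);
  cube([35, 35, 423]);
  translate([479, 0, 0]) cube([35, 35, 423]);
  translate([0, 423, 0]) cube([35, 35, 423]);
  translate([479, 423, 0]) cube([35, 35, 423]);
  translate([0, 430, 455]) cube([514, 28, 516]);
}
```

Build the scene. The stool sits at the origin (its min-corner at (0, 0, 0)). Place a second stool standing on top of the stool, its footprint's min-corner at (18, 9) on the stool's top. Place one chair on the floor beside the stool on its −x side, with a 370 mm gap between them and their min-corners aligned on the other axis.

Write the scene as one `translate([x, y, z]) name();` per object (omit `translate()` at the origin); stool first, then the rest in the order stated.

stool();
translate([18, 9, 382]) stool_2();
translate([-884, 0, 0]) chair();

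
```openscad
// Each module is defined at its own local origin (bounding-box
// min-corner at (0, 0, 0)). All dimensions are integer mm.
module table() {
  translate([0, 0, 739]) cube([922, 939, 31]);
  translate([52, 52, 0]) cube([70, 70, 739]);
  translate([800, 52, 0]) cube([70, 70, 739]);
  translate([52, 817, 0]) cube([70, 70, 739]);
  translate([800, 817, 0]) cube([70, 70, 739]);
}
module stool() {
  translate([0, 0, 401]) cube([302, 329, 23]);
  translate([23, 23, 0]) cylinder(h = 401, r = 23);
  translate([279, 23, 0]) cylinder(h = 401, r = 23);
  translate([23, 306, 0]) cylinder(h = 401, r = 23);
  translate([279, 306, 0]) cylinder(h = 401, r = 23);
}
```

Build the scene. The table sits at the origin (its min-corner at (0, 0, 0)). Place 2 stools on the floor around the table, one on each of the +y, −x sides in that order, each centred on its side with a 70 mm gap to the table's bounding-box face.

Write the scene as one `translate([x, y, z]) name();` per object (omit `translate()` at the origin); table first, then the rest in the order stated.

table();
translate([310, 1009, 0]) stool();
translate([-372, 305, 0]) stool();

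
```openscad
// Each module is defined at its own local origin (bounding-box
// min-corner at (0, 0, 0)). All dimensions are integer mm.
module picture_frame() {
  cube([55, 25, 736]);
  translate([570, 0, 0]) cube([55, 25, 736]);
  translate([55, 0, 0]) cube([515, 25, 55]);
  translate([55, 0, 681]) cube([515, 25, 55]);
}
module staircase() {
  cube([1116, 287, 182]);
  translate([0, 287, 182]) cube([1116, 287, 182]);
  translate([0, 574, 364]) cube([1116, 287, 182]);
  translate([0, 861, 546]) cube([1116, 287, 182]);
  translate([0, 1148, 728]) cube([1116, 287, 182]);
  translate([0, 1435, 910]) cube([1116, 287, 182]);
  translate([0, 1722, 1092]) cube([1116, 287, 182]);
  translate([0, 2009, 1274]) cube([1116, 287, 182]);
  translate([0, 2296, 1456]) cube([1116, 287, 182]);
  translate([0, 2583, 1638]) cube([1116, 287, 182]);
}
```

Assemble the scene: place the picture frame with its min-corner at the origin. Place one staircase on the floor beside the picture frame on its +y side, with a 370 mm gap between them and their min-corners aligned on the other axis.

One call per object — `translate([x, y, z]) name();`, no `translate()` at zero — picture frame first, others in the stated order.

picture_frame();
translate([0, 395, 0]) staircase();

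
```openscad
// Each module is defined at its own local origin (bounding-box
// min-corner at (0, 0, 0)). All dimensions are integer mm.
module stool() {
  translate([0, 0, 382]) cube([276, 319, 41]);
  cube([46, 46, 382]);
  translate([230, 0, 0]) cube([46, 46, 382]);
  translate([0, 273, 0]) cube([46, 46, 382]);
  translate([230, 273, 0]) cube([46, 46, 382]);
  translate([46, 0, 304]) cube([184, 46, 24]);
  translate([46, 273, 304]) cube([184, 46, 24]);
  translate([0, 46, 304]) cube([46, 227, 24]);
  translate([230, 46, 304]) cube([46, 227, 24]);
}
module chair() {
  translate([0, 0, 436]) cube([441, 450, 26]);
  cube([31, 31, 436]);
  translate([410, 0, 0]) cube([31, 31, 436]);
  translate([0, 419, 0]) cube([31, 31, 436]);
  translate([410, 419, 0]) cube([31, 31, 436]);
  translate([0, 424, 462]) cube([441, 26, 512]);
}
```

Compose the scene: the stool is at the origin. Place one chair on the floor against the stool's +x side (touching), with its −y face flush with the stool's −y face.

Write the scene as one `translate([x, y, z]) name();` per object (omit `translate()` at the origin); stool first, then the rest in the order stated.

stool();
translate([276, 0, 0]) chair();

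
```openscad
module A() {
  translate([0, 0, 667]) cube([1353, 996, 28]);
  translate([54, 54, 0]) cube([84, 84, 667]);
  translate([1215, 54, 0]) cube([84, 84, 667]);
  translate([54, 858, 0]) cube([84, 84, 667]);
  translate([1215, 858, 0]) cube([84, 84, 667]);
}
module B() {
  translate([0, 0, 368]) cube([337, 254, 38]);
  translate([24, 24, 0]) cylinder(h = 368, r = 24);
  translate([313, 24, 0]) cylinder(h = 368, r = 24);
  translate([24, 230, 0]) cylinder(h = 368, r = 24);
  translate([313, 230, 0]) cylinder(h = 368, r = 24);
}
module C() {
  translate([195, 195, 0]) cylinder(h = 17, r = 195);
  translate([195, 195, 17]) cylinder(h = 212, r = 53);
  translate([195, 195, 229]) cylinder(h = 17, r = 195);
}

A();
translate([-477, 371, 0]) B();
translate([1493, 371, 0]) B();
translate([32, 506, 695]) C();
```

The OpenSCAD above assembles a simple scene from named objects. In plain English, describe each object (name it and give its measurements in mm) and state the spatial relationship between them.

A is a table: top 1353 mm (x) × 996 mm (y), 28 mm thick, upper face at z = 695 mm, on four 84×84 mm square legs, each inset 54 mm from the nearest pair of top edges, running from z = 0 to the bottom of the top.

B is a four-legged stool. The seat is 337×254 mm, 38 mm thick, top at z = 406 mm. It stands on four round legs, each 48 mm in diameter, from z = 0 to the seat underside, each leg's axis is inset half a diameter from the nearest pair of seat edges (so the leg's bounding box is flush with the corner).

C is a spool: two coaxial disc flanges of radius 195 mm and thickness 17 mm, joined by a core cylinder of radius 53 mm and height 212 mm. The lower flange rests on z = 0 and the three cylinders share a vertical axis.

Two stools sit around the table at the −x, +x sides. The spool is on top of the table.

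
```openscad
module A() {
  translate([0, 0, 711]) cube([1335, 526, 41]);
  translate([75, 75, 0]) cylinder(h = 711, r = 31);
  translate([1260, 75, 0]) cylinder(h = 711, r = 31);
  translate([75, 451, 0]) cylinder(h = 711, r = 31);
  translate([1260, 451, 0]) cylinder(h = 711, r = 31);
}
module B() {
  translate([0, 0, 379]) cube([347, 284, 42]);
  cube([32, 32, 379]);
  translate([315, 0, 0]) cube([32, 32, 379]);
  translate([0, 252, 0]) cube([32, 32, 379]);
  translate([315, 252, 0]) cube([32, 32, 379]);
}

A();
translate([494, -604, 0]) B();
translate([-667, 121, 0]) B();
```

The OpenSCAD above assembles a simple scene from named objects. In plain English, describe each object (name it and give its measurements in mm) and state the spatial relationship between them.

A is a table: top 1335 mm (x) × 526 mm (y), 41 mm thick, upper face at z = 752 mm, on four round legs of 62 mm diameter, each leg's bounding box inset 44 mm from the nearest pair of top edges, running from z = 0 to the bottom of the top.

B is a four-legged stool. The seat is 347×284 mm, 42 mm thick, top at z = 421 mm. It stands on four square legs, each 32×32 mm in cross-section, from z = 0 to the seat underside, each flush with a corner of the seat.

Two stools sit around the table at the −y, −x sides.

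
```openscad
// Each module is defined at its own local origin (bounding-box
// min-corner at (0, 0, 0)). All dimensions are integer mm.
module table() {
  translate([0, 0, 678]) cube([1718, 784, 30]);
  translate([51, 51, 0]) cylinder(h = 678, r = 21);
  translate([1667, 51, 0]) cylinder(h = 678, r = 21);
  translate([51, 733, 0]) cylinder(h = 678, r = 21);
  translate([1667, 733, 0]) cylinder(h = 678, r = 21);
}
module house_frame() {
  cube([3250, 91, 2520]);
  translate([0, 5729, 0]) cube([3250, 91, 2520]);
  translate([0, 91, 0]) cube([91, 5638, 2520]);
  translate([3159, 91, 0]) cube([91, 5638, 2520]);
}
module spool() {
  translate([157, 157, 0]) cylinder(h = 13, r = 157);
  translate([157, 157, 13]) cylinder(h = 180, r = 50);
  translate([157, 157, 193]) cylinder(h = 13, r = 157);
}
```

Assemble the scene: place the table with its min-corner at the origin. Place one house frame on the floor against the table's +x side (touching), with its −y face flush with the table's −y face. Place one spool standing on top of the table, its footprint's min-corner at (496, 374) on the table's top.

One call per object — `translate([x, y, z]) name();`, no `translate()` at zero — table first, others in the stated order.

table();
translate([1718, 0, 0]) house_frame();
translate([496, 374, 708]) spool();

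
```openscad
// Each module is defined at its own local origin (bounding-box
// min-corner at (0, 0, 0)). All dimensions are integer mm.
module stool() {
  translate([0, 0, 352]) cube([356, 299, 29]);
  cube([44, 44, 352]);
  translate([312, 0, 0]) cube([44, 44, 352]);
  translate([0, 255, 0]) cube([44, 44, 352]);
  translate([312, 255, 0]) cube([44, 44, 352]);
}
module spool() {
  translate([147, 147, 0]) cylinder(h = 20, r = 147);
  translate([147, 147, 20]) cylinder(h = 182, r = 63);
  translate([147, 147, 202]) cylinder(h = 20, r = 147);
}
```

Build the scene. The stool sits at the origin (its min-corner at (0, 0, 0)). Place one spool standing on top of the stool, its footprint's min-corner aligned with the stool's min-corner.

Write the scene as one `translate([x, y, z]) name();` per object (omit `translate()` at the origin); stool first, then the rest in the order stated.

stool();
translate([0, 0, 381]) spool();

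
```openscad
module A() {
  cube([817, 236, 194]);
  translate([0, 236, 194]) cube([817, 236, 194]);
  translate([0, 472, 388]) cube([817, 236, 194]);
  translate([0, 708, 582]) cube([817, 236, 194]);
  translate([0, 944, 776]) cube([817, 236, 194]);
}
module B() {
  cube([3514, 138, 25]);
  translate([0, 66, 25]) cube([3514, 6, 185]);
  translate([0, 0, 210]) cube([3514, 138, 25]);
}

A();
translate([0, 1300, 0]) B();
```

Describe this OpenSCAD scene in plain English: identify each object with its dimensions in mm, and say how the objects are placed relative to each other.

A is a run of 5 identical solid stair steps. Each tread is 817×236 mm and each step block is 194 mm high. Step 1 rests on the floor; step k is offset from step 1 by (k−1)×236 mm in y and (k−1)×194 mm in z.

B is an I-beam lying along x, 3514 mm long. Overall section height 235 mm. Two flanges 138 mm wide (y) and 25 mm thick, one on the floor and one at the top; a web 6 mm thick runs between them, centred on the flange width.

The I-beam is on the floor beside the staircase on its +y side.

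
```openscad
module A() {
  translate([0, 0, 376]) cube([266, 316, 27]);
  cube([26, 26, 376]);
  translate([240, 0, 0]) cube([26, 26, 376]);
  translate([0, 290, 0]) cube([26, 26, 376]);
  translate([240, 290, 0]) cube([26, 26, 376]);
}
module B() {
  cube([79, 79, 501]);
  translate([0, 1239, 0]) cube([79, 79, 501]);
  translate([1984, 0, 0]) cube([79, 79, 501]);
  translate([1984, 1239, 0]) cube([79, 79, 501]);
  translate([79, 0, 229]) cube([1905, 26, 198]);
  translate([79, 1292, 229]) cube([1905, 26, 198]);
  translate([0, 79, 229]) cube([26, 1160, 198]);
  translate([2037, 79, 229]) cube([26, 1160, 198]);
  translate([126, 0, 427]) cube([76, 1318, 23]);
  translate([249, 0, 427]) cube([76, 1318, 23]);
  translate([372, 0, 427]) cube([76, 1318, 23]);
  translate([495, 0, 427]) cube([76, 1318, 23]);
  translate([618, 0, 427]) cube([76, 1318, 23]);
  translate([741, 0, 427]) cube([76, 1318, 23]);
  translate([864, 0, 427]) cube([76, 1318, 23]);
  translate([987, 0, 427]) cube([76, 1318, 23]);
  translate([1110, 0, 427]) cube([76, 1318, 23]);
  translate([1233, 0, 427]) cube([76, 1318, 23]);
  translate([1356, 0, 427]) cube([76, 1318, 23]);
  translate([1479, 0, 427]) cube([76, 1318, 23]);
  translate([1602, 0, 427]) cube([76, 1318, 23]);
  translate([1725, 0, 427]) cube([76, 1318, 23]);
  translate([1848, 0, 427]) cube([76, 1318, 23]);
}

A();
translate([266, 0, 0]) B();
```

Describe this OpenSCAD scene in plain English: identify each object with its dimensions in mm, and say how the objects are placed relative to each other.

A is a four-legged stool. The seat is a 266×316×27 mm slab whose top surface is at z = 403 mm; four square legs, each 26×26 mm in cross-section, run from the floor (z = 0) to the underside of the seat, each flush with a corner of the seat.

B is a bed frame 2063 mm long (x) by 1318 mm wide (y). Four 79×79 mm corner posts, 501 mm tall, at the corners of the footprint. Four rails of 26 mm thickness and 198 mm height run between adjacent posts with their undersides at z = 229 mm, their outer faces flush with the outside of the frame (the two x-running rails run between the posts' inner faces; the two y-running rails run between the posts' inner faces). 15 slats, each 76 mm wide (x) and 23 mm thick, lie across the top of the two x-running rails, running the full 1318 mm width of the frame in y; the slats are evenly spaced along x between the inner faces of the end posts with equal gaps (rounded down to the nearest mm) at the −x end and between each pair — any rounding remainder accumulates at the +x end.

The bed frame is against the stool's +x side, with their −y faces flush.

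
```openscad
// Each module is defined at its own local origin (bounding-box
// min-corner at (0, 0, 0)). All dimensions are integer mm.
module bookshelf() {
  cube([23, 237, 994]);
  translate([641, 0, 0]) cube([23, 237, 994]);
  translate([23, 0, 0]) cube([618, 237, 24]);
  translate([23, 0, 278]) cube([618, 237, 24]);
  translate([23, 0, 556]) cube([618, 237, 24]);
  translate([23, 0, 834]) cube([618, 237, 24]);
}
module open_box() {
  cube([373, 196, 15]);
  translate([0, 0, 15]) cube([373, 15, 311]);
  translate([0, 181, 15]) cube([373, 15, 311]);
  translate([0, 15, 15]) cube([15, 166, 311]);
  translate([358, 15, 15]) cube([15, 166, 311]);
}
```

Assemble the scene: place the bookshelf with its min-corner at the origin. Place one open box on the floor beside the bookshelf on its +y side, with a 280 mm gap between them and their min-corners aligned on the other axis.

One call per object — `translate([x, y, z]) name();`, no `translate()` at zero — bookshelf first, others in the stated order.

bookshelf();
translate([0, 517, 0]) open_box();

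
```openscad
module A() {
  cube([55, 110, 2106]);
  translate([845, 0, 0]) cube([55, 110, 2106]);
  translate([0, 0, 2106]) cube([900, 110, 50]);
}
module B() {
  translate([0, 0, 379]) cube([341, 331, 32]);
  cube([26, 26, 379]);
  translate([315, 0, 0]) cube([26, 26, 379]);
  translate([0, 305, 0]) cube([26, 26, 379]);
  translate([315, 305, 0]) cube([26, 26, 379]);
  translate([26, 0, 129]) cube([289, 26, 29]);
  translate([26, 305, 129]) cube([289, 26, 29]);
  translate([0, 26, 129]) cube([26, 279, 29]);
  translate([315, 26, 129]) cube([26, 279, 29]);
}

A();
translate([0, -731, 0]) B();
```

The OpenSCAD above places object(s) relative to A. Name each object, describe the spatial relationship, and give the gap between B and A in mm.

The stool's nearest face is 400 mm from the door frame's −y face.

A is a door frame. B is a stool. The stool is on the floor beside the door frame on its −y side. The gap between the stool and the door frame is 400 mm.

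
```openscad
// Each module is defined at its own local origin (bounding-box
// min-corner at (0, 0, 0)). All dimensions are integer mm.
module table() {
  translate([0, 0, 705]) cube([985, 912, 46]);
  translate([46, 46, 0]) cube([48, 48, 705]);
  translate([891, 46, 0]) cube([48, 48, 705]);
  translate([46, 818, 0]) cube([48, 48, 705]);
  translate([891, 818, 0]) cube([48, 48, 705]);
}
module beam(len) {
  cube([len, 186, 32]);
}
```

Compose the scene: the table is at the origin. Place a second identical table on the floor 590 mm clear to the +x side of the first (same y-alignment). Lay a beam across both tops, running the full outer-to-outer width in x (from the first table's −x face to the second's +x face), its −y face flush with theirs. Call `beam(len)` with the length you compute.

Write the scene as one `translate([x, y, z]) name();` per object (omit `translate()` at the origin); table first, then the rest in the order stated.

table();
translate([1575, 0, 0]) table();
translate([0, 0, 751]) beam(2560);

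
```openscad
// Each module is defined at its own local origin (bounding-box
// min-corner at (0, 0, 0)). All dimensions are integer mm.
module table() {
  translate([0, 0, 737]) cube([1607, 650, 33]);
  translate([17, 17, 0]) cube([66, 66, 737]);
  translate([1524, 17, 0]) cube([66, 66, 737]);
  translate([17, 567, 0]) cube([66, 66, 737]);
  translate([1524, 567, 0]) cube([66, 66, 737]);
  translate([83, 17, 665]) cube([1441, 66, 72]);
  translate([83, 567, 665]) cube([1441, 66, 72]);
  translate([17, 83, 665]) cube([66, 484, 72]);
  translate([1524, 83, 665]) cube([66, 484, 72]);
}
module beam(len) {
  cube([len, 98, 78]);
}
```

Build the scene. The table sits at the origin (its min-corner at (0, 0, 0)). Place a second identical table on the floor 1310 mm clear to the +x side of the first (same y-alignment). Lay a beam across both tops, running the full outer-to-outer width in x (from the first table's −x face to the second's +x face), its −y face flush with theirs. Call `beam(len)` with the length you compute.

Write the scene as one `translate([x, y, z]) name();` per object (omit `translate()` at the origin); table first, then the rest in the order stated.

table();
translate([2917, 0, 0]) table();
translate([0, 0, 770]) beam(4524);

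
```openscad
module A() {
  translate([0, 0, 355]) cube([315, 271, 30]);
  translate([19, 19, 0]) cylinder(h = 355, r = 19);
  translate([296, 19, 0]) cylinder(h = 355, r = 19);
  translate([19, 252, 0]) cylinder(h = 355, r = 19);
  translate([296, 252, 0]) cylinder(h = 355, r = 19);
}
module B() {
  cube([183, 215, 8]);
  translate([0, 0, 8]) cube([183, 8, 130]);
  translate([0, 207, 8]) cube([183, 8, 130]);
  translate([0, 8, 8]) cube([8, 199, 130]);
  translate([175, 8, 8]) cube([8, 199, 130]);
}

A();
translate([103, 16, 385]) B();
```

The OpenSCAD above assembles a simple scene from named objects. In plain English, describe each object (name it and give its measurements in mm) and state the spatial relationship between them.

A is a simple wooden stool: a rectangular seat 315 mm (x) by 271 mm (y), 30 mm thick, top face at z = 385 mm, on four round legs, each 38 mm in diameter. The legs rest on z = 0, each leg's axis is inset half a diameter from the nearest pair of seat edges (so the leg's bounding box is flush with the corner).

B is an open storage box with external size 183×215×138 mm and wall thickness 8 mm (the base is also 8 mm thick). The base covers the whole footprint; the four walls stand on the base, with the y-facing walls full-width and the x-facing walls fitting between their inner faces.

The open box is on top of the stool.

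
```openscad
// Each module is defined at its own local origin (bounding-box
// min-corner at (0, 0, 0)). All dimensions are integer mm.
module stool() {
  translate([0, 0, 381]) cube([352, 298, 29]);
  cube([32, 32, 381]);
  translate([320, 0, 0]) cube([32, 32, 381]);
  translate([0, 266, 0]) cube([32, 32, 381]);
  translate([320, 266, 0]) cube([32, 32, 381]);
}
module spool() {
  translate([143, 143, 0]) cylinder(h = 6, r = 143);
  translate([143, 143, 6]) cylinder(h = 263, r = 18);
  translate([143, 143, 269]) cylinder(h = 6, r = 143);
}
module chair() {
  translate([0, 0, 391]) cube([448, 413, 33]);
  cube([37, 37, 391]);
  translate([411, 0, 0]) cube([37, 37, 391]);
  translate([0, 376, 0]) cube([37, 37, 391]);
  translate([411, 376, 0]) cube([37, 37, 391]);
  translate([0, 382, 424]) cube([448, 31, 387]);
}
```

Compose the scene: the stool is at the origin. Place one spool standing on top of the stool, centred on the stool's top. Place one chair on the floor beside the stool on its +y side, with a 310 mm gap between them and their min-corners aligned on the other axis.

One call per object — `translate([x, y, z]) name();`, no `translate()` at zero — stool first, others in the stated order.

stool();
translate([33, 6, 410]) spool();
translate([0, 608, 0]) chair();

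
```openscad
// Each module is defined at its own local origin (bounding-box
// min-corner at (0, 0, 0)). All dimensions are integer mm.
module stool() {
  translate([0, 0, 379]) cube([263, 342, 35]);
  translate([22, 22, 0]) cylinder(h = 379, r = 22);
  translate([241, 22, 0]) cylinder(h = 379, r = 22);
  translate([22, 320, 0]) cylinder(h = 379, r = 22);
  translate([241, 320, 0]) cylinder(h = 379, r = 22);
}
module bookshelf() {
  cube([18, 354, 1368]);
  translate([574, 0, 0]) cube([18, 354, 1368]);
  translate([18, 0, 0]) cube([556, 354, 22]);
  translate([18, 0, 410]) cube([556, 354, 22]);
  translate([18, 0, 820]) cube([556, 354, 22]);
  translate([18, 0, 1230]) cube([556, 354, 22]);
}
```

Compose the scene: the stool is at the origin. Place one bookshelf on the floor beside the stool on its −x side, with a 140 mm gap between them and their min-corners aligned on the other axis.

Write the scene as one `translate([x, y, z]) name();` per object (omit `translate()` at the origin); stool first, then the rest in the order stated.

stool();
translate([-732, 0, 0]) bookshelf();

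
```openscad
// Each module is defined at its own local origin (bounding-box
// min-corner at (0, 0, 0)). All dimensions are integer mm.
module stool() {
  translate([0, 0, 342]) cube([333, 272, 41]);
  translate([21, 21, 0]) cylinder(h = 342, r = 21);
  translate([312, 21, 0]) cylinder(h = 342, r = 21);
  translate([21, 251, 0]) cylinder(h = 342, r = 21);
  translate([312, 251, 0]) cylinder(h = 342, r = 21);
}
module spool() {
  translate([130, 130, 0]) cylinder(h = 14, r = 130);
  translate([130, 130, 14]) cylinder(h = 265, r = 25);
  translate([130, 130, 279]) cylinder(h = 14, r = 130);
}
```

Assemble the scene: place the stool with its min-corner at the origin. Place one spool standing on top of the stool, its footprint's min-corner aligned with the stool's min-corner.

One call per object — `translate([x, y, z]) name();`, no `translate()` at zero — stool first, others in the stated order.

stool();
translate([0, 0, 383]) spool();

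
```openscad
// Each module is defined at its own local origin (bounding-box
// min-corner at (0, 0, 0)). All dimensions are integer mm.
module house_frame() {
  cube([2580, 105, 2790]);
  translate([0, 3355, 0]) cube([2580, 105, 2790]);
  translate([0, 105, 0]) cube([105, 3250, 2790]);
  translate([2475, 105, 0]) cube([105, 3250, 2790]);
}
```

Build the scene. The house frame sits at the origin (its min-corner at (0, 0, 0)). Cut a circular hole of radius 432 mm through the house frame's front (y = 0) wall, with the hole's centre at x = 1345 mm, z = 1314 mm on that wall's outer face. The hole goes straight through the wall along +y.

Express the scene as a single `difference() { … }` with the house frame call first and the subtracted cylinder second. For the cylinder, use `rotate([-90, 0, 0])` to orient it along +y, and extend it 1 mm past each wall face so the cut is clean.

difference() {
  house_frame();
  translate([1345, -1, 1314]) rotate([-90, 0, 0]) cylinder(h = 107, r = 432);
}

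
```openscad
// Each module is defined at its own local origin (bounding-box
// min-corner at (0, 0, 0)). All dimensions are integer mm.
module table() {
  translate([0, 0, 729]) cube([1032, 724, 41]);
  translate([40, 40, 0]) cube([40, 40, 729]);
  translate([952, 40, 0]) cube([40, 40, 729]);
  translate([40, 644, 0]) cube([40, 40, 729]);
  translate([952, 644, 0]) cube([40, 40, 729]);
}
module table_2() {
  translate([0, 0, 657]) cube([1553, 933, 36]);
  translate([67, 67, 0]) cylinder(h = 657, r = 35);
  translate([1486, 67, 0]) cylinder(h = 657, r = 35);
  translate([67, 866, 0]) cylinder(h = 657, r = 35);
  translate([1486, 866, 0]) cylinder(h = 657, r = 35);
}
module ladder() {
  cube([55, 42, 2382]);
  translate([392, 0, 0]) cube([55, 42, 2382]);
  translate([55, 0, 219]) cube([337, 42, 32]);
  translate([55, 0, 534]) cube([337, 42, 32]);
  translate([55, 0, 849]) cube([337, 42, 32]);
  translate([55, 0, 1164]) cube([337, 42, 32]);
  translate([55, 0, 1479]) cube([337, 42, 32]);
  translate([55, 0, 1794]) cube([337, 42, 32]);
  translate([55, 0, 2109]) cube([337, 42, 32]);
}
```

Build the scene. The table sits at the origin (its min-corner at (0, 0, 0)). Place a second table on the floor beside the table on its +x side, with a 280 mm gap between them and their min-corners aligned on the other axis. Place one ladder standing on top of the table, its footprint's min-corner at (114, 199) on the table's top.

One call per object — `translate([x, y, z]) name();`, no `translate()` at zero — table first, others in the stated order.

table();
translate([1312, 0, 0]) table_2();
translate([114, 199, 770]) ladder();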